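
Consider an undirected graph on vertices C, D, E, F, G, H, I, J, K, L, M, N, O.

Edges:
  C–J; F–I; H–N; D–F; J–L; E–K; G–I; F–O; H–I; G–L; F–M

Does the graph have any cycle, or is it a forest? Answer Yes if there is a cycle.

DFS, tracking each vertex's parent; an edge to a visited non-parent vertex closes a cycle.
Start from I:
visit I (parent –)
  visit H (parent I)
    H–I: parent, skip
    visit N (parent H)
      N–H: parent, skip
  visit F (parent I)
    visit M (parent F)
      M–F: parent, skip
    visit O (parent F)
      O–F: parent, skip
    visit D (parent F)
      D–F: parent, skip
    F–I: parent, skip
  visit G (parent I)
    visit L (parent G)
      visit J (parent L)
        visit C (parent J)
          C–J: parent, skip
        J–L: parent, skip
      L–G: parent, skip
    G–I: parent, skip
visit E (parent –)
  visit K (parent E)
    K–E: parent, skip
No non-parent visited neighbor found — the graph is a forest.

No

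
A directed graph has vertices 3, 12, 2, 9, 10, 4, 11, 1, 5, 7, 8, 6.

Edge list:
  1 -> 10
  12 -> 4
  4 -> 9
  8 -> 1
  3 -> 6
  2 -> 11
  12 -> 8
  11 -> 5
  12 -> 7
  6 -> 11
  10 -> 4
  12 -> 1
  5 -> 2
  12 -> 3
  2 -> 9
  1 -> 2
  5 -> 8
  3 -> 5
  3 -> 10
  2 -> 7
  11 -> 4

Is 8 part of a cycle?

Yes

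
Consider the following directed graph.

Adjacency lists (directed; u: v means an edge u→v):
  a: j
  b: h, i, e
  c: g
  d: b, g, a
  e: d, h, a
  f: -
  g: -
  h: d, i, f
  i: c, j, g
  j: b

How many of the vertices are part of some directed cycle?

7

A vertex is on a directed cycle iff it belongs to a strongly connected component of size ≥ 2 (or has a self-loop).
The vertices on cycles are {a, b, d, e, h, i, j} — 7 in total.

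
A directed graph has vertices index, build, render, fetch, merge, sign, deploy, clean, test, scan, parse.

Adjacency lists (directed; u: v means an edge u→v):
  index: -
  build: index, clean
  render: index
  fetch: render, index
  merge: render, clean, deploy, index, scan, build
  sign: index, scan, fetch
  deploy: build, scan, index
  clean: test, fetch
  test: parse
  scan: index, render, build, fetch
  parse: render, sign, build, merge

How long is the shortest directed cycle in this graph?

4

For each vertex v, BFS finds the shortest path from v back to v.
The shortest such closed walk is parse → build → clean → test → parse, length 4.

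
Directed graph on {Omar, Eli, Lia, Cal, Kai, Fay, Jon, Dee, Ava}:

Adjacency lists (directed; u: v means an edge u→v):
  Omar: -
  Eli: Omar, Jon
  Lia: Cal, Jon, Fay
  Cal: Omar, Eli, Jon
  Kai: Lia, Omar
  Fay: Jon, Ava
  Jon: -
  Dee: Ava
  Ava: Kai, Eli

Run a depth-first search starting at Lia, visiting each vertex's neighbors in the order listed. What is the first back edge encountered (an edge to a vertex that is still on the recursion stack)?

Kai->Lia

DFS from Lia (visiting each vertex's neighbors in the order listed); mark gray on enter, black on exit:
Lia gray
  Cal gray
    Omar gray
    Omar black
    Eli gray
      Eli→Omar: Omar black — skip
      Jon gray
      Jon black
    Eli black
    Cal→Jon: Jon black — skip
  Cal black
  Lia→Jon: Jon black — skip
  Fay gray
    Fay→Jon: Jon black — skip
    Ava gray
      Kai gray
        Kai→Lia: Lia is gray → back edge
First back edge: Kai → Lia.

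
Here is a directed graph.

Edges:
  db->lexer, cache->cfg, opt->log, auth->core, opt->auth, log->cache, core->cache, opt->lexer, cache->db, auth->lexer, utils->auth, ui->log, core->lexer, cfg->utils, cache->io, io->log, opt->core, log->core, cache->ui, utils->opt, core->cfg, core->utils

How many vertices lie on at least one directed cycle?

9

A vertex is on a directed cycle iff it belongs to a strongly connected component of size ≥ 2 (or has a self-loop).
The vertices on cycles are {io, ui, cfg, log, opt, auth, core, cache, utils} — 9 in total.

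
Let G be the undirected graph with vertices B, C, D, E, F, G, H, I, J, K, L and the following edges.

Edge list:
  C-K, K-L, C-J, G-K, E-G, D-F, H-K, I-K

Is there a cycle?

DFS, tracking each vertex's parent; an edge to a visited non-parent vertex closes a cycle.
Start from F:
visit F (parent –)
  visit D (parent F)
    D–F: parent, skip
visit B (parent –)
visit C (parent –)
  visit J (parent C)
    J–C: parent, skip
  visit K (parent C)
    visit G (parent K)
      G–K: parent, skip
      visit E (parent G)
        E–G: parent, skip
    visit H (parent K)
      H–K: parent, skip
    K–C: parent, skip
    visit L (parent K)
      L–K: parent, skip
    visit I (parent K)
      I–K: parent, skip
No non-parent visited neighbor found — the graph is a forest.

No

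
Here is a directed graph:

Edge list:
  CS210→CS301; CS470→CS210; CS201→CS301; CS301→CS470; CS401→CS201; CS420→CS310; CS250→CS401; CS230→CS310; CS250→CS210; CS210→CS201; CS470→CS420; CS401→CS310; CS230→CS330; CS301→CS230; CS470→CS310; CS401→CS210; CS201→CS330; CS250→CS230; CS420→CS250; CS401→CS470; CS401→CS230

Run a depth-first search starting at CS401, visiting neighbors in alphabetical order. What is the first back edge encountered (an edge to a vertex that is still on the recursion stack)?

DFS from CS401 (visiting neighbors in alphabetical order); mark gray on enter, black on exit:
CS401 gray
  CS201 gray
    CS301 gray
      CS230 gray
        CS310 gray
        CS310 black
        CS330 gray
        CS330 black
      CS230 black
      CS470 gray
        CS210 gray
          CS210→CS201: CS201 is gray → back edge
First back edge: CS210 → CS201.

CS210→CS201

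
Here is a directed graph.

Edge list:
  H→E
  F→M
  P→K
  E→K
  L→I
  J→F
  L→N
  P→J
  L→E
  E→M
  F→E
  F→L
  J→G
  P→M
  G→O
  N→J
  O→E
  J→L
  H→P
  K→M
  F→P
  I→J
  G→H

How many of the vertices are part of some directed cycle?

8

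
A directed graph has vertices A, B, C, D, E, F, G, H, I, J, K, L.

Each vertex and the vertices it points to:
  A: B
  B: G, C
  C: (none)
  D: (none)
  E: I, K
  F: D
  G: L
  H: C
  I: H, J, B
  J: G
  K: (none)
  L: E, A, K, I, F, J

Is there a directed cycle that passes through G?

Yes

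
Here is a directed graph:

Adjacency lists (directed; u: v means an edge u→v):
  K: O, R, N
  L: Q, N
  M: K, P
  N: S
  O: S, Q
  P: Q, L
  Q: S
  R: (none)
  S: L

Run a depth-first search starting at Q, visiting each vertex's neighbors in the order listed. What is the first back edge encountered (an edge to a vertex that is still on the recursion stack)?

L->Q

DFS from Q (visiting each vertex's neighbors in the order listed); mark gray on enter, black on exit:
Q gray
  S gray
    L gray
      L→Q: Q is gray → back edge
First back edge: L → Q.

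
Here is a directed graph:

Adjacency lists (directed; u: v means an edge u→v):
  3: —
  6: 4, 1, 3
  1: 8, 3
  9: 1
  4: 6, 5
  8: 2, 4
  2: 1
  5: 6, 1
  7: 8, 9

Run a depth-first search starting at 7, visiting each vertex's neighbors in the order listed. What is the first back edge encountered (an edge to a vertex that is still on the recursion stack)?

1->8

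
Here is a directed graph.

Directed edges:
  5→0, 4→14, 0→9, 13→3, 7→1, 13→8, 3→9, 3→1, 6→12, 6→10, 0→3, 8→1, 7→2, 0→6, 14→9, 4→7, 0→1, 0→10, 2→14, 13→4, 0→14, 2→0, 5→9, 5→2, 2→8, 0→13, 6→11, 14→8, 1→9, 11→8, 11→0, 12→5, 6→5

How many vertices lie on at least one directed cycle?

9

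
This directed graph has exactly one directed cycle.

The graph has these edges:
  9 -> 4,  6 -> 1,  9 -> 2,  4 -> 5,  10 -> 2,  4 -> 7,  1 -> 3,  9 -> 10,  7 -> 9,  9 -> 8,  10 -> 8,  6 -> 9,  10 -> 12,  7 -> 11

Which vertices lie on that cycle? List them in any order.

4, 7, 9

DFS with gray/black marking from 9:
9 gray
  8 gray
  8 black
  4 gray
    5 gray
    5 black
    7 gray
      11 gray
      11 black
      7→9: 9 is gray → back edge
Back edge closes the cycle 9 → 4 → 7 → 9; its vertices are {4, 7, 9}.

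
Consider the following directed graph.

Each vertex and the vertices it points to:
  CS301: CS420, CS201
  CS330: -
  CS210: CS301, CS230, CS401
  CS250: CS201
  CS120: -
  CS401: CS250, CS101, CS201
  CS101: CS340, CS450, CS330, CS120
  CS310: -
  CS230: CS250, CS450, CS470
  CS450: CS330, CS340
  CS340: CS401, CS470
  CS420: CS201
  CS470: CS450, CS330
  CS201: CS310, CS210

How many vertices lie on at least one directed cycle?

A vertex is on a directed cycle iff it belongs to a strongly connected component of size ≥ 2 (or has a self-loop).
The vertices on cycles are {CS101, CS201, CS210, CS230, CS250, CS301, CS340, CS401, CS420, CS450, CS470} — 11 in total.

11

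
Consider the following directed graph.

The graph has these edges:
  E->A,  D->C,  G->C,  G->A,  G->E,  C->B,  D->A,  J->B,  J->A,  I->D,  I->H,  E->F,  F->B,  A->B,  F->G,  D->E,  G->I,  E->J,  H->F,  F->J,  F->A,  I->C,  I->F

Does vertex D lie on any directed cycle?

Yes

D is on a cycle iff D can reach itself via ≥1 edge.
D → E → F → G → I → D — yes.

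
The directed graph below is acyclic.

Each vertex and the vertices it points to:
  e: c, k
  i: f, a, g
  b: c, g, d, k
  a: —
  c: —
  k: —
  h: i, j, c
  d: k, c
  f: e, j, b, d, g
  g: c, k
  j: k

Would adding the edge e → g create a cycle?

Adding e→g creates a cycle iff g can already reach e.
Explore from g: no path reaches e. The graph stays acyclic.

No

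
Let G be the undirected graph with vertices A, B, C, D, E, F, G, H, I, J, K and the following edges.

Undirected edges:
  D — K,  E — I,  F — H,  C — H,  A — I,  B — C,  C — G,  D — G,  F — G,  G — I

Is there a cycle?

Yes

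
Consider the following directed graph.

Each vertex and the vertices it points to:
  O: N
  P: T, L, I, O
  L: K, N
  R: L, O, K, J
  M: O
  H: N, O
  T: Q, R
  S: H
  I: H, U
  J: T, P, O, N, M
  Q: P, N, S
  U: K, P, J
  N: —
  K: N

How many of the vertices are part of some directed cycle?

7

A vertex is on a directed cycle iff it belongs to a strongly connected component of size ≥ 2 (or has a self-loop).
The vertices on cycles are {I, J, P, Q, R, T, U} — 7 in total.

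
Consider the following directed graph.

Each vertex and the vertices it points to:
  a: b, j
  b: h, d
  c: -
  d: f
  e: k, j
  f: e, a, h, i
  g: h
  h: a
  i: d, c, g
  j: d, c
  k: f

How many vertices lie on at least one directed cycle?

10

A vertex is on a directed cycle iff it belongs to a strongly connected component of size ≥ 2 (or has a self-loop).
The vertices on cycles are {a, b, d, e, f, g, h, i, j, k} — 10 in total.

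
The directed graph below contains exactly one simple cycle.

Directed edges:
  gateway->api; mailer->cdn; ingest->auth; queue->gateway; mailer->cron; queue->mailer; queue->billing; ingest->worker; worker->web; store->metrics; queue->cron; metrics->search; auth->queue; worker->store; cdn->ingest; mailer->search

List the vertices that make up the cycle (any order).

cdn, auth, queue, ingest, mailer

DFS with gray/black marking from queue:
queue gray
  gateway gray
    api gray
    api black
  gateway black
  cron gray
  cron black
  billing gray
  billing black
  mailer gray
    search gray
    search black
    cdn gray
      ingest gray
        worker gray
          web gray
          web black
          store gray
            metrics gray
              metrics→search: search black — skip
            metrics black
          store black
        worker black
        auth gray
          auth→queue: queue is gray → back edge
Back edge closes the cycle queue → mailer → cdn → ingest → auth → queue; its vertices are {cdn, auth, queue, ingest, mailer}.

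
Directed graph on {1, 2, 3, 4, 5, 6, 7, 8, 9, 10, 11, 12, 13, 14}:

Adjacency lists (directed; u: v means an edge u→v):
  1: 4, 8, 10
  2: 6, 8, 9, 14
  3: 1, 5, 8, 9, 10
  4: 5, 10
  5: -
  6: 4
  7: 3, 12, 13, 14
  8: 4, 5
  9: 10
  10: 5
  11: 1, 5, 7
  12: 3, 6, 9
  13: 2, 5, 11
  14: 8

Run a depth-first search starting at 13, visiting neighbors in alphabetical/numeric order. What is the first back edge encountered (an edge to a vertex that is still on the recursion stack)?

7->13

DFS from 13 (visiting neighbors in alphabetical/numeric order); mark gray on enter, black on exit:
13 gray
  2 gray
    6 gray
      4 gray
        5 gray
        5 black
        10 gray
          10→5: 5 black — skip
        10 black
      4 black
    6 black
    8 gray
      8→4: 4 black — skip
      8→5: 5 black — skip
    8 black
    9 gray
      9→10: 10 black — skip
    9 black
    14 gray
      14→8: 8 black — skip
    14 black
  2 black
  13→5: 5 black — skip
  11 gray
    1 gray
      1→4: 4 black — skip
      1→8: 8 black — skip
      1→10: 10 black — skip
    1 black
    11→5: 5 black — skip
    7 gray
      3 gray
        3→1: 1 black — skip
        3→5: 5 black — skip
        3→8: 8 black — skip
        3→9: 9 black — skip
        3→10: 10 black — skip
      3 black
      12 gray
        12→3: 3 black — skip
        12→6: 6 black — skip
        12→9: 9 black — skip
      12 black
      7→13: 13 is gray → back edge
First back edge: 7 → 13.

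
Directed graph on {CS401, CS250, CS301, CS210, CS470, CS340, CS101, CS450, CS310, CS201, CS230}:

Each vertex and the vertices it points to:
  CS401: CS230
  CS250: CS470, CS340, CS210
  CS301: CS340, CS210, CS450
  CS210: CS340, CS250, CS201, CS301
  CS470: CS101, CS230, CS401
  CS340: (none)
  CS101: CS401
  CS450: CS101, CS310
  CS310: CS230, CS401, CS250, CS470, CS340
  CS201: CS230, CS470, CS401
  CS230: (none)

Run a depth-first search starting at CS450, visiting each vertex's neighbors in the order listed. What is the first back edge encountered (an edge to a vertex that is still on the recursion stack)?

CS210→CS250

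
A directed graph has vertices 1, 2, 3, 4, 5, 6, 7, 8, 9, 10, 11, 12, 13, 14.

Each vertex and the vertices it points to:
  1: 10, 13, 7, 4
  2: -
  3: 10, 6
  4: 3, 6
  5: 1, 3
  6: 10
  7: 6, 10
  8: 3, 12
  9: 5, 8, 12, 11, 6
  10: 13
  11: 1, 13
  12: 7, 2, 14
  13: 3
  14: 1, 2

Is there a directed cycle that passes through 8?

8 lies on a cycle iff there is a path from 8 back to itself.
Exploring from 8, it never reaches itself; equivalently, its strongly connected component is a singleton.

No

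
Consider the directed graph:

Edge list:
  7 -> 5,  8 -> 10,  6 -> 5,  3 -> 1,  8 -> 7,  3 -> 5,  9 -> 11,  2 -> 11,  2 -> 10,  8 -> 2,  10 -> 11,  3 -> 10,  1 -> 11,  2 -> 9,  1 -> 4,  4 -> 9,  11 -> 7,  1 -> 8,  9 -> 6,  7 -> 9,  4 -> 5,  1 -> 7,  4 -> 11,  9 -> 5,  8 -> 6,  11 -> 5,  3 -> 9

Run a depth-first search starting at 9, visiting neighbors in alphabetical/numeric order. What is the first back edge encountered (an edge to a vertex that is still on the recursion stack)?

7->9

DFS from 9 (visiting neighbors in alphabetical/numeric order); mark gray on enter, black on exit:
9 gray
  5 gray
  5 black
  6 gray
    6→5: 5 black — skip
  6 black
  11 gray
    11→5: 5 black — skip
    7 gray
      7→5: 5 black — skip
      7→9: 9 is gray → back edge
First back edge: 7 → 9.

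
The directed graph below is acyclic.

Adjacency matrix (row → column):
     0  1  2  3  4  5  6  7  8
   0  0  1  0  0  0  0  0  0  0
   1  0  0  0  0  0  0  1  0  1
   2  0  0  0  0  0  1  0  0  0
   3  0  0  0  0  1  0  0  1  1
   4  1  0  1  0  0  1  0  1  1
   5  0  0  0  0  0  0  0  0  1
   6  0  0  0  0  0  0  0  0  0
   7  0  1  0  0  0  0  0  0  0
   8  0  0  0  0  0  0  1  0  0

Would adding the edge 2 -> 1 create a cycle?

Adding 2→1 creates a cycle iff 1 can already reach 2.
Explore from 1: no path reaches 2. The graph stays acyclic.

No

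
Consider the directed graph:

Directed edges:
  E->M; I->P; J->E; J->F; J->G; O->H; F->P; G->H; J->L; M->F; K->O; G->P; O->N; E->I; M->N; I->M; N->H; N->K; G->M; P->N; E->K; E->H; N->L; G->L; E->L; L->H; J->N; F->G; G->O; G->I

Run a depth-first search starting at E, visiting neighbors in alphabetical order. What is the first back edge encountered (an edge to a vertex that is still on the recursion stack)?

G->I

DFS from E (visiting neighbors in alphabetical order); mark gray on enter, black on exit:
E gray
  H gray
  H black
  I gray
    M gray
      F gray
        G gray
          G→H: H black — skip
          G→I: I is gray → back edge
First back edge: G → I.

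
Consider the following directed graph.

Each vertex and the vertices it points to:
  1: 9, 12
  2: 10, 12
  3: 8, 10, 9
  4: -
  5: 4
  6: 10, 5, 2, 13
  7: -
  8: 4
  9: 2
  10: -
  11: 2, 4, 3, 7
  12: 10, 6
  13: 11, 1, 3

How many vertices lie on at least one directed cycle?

8

A vertex is on a directed cycle iff it belongs to a strongly connected component of size ≥ 2 (or has a self-loop).
The vertices on cycles are {1, 2, 3, 6, 9, 11, 12, 13} — 8 in total.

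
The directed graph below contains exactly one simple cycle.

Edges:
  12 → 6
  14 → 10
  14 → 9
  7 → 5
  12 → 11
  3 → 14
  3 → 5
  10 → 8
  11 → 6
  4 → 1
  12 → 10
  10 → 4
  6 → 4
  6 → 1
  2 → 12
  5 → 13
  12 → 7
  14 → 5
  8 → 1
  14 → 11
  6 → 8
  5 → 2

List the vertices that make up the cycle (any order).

2, 5, 7, 12

DFS with gray/black marking from 5:
5 gray
  2 gray
    12 gray
      7 gray
        7→5: 5 is gray → back edge
Back edge closes the cycle 5 → 2 → 12 → 7 → 5; its vertices are {2, 5, 7, 12}.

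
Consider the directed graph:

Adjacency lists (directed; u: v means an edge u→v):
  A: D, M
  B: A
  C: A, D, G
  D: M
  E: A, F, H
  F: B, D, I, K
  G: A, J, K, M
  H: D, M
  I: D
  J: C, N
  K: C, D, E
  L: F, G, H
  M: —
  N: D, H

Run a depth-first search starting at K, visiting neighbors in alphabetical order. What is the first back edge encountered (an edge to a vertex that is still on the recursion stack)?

DFS from K (visiting neighbors in alphabetical order); mark gray on enter, black on exit:
K gray
  C gray
    A gray
      D gray
        M gray
        M black
      D black
      A→M: M black — skip
    A black
    C→D: D black — skip
    G gray
      G→A: A black — skip
      J gray
        J→C: C is gray → back edge
First back edge: J → C.

J->C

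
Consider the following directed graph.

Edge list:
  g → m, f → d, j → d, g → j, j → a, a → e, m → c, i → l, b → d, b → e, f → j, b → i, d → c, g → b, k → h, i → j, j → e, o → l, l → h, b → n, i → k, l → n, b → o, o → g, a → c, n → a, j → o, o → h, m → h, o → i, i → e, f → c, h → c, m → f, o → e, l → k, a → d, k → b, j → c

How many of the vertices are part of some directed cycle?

A vertex is on a directed cycle iff it belongs to a strongly connected component of size ≥ 2 (or has a self-loop).
The vertices on cycles are {b, f, g, i, j, k, l, m, o} — 9 in total.

9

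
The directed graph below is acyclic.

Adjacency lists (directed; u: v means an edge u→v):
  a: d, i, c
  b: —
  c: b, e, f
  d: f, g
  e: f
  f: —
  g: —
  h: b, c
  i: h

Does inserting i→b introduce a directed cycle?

No

Adding i→b creates a cycle iff b can already reach i.
Explore from b: no path reaches i. The graph stays acyclic.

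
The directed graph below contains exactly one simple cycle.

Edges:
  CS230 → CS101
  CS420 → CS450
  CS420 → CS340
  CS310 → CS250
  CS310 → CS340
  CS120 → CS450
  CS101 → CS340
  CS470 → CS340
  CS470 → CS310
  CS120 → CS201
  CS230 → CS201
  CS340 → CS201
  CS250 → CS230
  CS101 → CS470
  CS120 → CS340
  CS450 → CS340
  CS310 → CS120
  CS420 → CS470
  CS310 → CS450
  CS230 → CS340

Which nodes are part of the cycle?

DFS with gray/black marking from CS470:
CS470 gray
  CS340 gray
    CS201 gray
    CS201 black
  CS340 black
  CS310 gray
    CS250 gray
      CS230 gray
        CS230→CS340: CS340 black — skip
        CS230→CS201: CS201 black — skip
        CS101 gray
          CS101→CS470: CS470 is gray → back edge
Back edge closes the cycle CS470 → CS310 → CS250 → CS230 → CS101 → CS470; its vertices are {CS101, CS230, CS250, CS310, CS470}.

CS101, CS230, CS250, CS310, CS470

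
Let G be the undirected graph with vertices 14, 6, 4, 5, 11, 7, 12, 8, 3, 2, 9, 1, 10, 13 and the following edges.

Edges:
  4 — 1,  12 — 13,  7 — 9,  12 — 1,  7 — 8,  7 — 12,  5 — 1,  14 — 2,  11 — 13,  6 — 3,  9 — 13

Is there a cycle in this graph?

DFS, tracking each vertex's parent; an edge to a visited non-parent vertex closes a cycle.
Start from 8:
visit 8 (parent –)
  visit 7 (parent 8)
    visit 9 (parent 7)
      9–7: parent, skip
      visit 13 (parent 9)
        visit 12 (parent 13)
          12–13: parent, skip
          12–7: 7 visited and ≠ parent → cycle
Cycle: 7 – 9 – 13 – 12 – 7.

Yes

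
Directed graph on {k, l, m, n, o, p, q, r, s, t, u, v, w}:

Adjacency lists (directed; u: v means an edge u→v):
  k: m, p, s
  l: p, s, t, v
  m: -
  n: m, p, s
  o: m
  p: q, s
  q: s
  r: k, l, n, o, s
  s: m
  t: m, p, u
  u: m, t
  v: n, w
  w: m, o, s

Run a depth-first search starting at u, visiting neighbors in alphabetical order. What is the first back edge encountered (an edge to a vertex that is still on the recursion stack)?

t→u

DFS from u (visiting neighbors in alphabetical order); mark gray on enter, black on exit:
u gray
  m gray
  m black
  t gray
    t→m: m black — skip
    p gray
      q gray
        s gray
          s→m: m black — skip
        s black
      q black
      p→s: s black — skip
    p black
    t→u: u is gray → back edge
First back edge: t → u.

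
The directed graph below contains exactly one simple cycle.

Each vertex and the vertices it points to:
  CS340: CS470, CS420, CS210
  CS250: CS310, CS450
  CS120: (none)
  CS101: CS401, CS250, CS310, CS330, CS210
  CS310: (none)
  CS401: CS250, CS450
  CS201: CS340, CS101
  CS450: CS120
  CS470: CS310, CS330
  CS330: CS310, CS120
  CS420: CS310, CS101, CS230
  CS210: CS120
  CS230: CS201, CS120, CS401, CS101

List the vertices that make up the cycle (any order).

DFS with gray/black marking from CS340:
CS340 gray
  CS470 gray
    CS310 gray
    CS310 black
    CS330 gray
      CS330→CS310: CS310 black — skip
      CS120 gray
      CS120 black
    CS330 black
  CS470 black
  CS420 gray
    CS420→CS310: CS310 black — skip
    CS101 gray
      CS401 gray
        CS250 gray
          CS250→CS310: CS310 black — skip
          CS450 gray
            CS450→CS120: CS120 black — skip
          CS450 black
        CS250 black
        CS401→CS450: CS450 black — skip
      CS401 black
      CS101→CS250: CS250 black — skip
      CS101→CS310: CS310 black — skip
      CS101→CS330: CS330 black — skip
      CS210 gray
        CS210→CS120: CS120 black — skip
      CS210 black
    CS101 black
    CS230 gray
      CS201 gray
        CS201→CS340: CS340 is gray → back edge
Back edge closes the cycle CS340 → CS420 → CS230 → CS201 → CS340; its vertices are {CS201, CS230, CS340, CS420}.

CS201, CS230, CS340, CS420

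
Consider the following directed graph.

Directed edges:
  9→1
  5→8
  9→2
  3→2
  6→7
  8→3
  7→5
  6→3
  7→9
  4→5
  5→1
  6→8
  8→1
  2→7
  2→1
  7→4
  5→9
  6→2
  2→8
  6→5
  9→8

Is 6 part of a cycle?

6 lies on a cycle iff there is a path from 6 back to itself.
Exploring from 6, it never reaches itself; equivalently, its strongly connected component is a singleton.

No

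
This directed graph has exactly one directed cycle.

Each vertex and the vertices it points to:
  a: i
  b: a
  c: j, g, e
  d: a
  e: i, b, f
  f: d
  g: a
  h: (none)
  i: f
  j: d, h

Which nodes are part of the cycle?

DFS with gray/black marking from i:
i gray
  f gray
    d gray
      a gray
        a→i: i is gray → back edge
Back edge closes the cycle i → f → d → a → i; its vertices are {a, d, f, i}.

a, d, f, i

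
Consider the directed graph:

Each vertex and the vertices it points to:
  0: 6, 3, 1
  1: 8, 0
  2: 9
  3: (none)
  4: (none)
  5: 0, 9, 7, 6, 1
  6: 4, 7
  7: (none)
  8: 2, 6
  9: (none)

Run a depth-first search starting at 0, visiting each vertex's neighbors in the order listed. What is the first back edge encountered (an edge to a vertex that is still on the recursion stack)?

DFS from 0 (visiting each vertex's neighbors in the order listed); mark gray on enter, black on exit:
0 gray
  6 gray
    4 gray
    4 black
    7 gray
    7 black
  6 black
  3 gray
  3 black
  1 gray
    8 gray
      2 gray
        9 gray
        9 black
      2 black
      8→6: 6 black — skip
    8 black
    1→0: 0 is gray → back edge
First back edge: 1 → 0.

1→0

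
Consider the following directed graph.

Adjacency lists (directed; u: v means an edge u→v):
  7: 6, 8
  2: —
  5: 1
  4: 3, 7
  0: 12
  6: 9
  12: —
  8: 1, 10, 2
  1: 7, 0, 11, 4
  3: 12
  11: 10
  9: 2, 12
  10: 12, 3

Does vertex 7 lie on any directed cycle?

7 is on a cycle iff 7 can reach itself via ≥1 edge.
7 → 8 → 1 → 7 — yes.

Yes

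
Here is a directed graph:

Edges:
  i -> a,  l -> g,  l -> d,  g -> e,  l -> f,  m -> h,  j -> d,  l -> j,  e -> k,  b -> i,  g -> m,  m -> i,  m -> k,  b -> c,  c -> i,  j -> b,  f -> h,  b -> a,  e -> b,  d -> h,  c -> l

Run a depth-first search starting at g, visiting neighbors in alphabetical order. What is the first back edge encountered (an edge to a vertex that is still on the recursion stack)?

l->g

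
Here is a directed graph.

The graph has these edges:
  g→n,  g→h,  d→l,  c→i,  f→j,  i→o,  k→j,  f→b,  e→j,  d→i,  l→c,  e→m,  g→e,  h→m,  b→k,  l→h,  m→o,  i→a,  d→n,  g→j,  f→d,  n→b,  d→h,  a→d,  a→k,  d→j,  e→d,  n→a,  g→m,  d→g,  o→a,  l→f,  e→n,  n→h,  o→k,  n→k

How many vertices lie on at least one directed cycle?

A vertex is on a directed cycle iff it belongs to a strongly connected component of size ≥ 2 (or has a self-loop).
The vertices on cycles are {a, c, d, e, f, g, h, i, l, m, n, o} — 12 in total.

12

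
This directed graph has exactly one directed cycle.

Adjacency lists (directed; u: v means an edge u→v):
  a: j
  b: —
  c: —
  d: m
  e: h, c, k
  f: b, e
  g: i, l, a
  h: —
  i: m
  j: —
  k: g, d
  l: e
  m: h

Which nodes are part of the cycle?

DFS with gray/black marking from e:
e gray
  h gray
  h black
  c gray
  c black
  k gray
    g gray
      i gray
        m gray
          m→h: h black — skip
        m black
      i black
      l gray
        l→e: e is gray → back edge
Back edge closes the cycle e → k → g → l → e; its vertices are {e, g, k, l}.

e, g, k, l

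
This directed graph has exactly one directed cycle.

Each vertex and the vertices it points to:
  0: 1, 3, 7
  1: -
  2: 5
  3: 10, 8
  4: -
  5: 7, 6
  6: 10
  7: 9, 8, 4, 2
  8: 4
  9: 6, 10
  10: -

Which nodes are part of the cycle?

2, 5, 7

DFS with gray/black marking from 7:
7 gray
  9 gray
    6 gray
      10 gray
      10 black
    6 black
    9→10: 10 black — skip
  9 black
  8 gray
    4 gray
    4 black
  8 black
  7→4: 4 black — skip
  2 gray
    5 gray
      5→7: 7 is gray → back edge
Back edge closes the cycle 7 → 2 → 5 → 7; its vertices are {2, 5, 7}.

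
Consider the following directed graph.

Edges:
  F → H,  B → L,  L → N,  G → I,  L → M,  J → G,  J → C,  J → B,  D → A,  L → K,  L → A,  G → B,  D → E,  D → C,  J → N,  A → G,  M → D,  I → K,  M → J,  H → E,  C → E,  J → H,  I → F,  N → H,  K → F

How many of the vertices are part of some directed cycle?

7

A vertex is on a directed cycle iff it belongs to a strongly connected component of size ≥ 2 (or has a self-loop).
The vertices on cycles are {A, B, D, G, J, L, M} — 7 in total.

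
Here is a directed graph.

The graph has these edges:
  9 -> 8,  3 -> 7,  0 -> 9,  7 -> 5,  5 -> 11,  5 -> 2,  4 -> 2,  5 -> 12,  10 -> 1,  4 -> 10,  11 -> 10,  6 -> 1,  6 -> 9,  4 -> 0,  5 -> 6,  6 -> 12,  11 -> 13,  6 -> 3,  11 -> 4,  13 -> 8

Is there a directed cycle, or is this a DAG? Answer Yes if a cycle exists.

Yes

DFS with white/gray/black marking, starting from 6:
6 gray
  12 gray
  12 black
  3 gray
    7 gray
      5 gray
        5→12: 12 black — skip
        11 gray
          10 gray
            1 gray
            1 black
          10 black
          4 gray
            4→10: 10 black — skip
            2 gray
            2 black
            0 gray
              9 gray
                8 gray
                8 black
              9 black
            0 black
          4 black
          13 gray
            13→8: 8 black — skip
          13 black
        11 black
        5→2: 2 black — skip
        5→6: 6 is gray → back edge
Back edge found, so a cycle exists: 6 → 3 → 7 → 5 → 6.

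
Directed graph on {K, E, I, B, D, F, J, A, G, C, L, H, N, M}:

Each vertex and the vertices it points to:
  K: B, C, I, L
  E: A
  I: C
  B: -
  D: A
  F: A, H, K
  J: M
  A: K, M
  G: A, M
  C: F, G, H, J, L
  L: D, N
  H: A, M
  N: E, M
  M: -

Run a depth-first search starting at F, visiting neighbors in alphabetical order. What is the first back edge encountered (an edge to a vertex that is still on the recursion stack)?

C->F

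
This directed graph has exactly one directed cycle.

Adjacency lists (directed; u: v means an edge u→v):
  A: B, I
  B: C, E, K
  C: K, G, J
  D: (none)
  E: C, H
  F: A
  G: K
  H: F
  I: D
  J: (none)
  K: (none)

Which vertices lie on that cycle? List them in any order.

DFS with gray/black marking from A:
A gray
  B gray
    C gray
      K gray
      K black
      G gray
        G→K: K black — skip
      G black
      J gray
      J black
    C black
    E gray
      E→C: C black — skip
      H gray
        F gray
          F→A: A is gray → back edge
Back edge closes the cycle A → B → E → H → F → A; its vertices are {A, B, E, F, H}.

A, B, E, F, H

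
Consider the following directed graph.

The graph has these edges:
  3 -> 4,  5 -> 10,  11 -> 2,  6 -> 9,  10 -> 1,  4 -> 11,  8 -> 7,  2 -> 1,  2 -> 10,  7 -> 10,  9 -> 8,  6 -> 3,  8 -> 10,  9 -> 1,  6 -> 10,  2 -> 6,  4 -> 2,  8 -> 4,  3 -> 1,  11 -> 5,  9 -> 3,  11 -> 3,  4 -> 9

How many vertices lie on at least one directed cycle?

A vertex is on a directed cycle iff it belongs to a strongly connected component of size ≥ 2 (or has a self-loop).
The vertices on cycles are {2, 3, 4, 6, 8, 9, 11} — 7 in total.

7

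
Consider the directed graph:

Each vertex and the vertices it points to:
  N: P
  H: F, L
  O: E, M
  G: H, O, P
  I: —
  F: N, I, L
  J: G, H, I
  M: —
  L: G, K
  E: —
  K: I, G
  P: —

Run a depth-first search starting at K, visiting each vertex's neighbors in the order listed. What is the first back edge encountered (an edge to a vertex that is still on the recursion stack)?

L→G

DFS from K (visiting each vertex's neighbors in the order listed); mark gray on enter, black on exit:
K gray
  I gray
  I black
  G gray
    H gray
      F gray
        N gray
          P gray
          P black
        N black
        F→I: I black — skip
        L gray
          L→G: G is gray → back edge
First back edge: L → G.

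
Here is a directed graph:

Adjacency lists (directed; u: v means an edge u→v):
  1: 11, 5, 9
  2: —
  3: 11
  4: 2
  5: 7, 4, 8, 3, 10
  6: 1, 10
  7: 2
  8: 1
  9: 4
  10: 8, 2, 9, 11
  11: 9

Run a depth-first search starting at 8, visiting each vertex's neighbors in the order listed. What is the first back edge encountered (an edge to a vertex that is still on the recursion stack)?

DFS from 8 (visiting each vertex's neighbors in the order listed); mark gray on enter, black on exit:
8 gray
  1 gray
    11 gray
      9 gray
        4 gray
          2 gray
          2 black
        4 black
      9 black
    11 black
    5 gray
      7 gray
        7→2: 2 black — skip
      7 black
      5→4: 4 black — skip
      5→8: 8 is gray → back edge
First back edge: 5 → 8.

5->8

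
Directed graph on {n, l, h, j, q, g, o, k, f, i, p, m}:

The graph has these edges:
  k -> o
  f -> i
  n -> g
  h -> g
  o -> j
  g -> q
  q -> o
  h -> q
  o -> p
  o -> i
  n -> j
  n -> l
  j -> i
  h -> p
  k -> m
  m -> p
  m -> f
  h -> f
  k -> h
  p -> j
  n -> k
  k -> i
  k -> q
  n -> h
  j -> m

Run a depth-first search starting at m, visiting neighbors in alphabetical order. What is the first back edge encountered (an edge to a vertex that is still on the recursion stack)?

j->m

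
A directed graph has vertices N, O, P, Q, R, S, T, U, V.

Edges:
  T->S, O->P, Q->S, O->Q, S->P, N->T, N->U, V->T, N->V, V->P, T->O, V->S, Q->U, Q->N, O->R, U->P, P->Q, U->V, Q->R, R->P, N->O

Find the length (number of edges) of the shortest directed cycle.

3

For each vertex v, BFS finds the shortest path from v back to v.
The shortest such closed walk is O → Q → N → O, length 3.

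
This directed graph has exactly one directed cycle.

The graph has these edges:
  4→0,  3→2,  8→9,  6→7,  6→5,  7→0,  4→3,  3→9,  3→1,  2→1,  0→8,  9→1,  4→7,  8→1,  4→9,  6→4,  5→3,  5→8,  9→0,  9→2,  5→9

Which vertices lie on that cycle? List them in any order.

0, 8, 9

DFS with gray/black marking from 9:
9 gray
  1 gray
  1 black
  0 gray
    8 gray
      8→9: 9 is gray → back edge
Back edge closes the cycle 9 → 0 → 8 → 9; its vertices are {0, 8, 9}.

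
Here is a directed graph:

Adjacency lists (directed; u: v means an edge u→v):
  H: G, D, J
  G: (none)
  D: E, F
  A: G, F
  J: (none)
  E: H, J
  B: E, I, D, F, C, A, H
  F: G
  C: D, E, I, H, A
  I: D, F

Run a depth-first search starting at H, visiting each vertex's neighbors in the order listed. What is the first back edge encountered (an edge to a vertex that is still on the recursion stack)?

E→H

DFS from H (visiting each vertex's neighbors in the order listed); mark gray on enter, black on exit:
H gray
  G gray
  G black
  D gray
    E gray
      E→H: H is gray → back edge
First back edge: E → H.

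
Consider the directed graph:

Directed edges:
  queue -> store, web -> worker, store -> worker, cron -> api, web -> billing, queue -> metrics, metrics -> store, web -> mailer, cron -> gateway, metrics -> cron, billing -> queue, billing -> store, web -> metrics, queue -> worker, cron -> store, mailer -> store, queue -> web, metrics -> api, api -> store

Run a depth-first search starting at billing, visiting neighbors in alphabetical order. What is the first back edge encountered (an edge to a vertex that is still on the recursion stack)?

web->billing

DFS from billing (visiting neighbors in alphabetical order); mark gray on enter, black on exit:
billing gray
  queue gray
    metrics gray
      api gray
        store gray
          worker gray
          worker black
        store black
      api black
      cron gray
        cron→api: api black — skip
        gateway gray
        gateway black
        cron→store: store black — skip
      cron black
      metrics→store: store black — skip
    metrics black
    queue→store: store black — skip
    web gray
      web→billing: billing is gray → back edge
First back edge: web → billing.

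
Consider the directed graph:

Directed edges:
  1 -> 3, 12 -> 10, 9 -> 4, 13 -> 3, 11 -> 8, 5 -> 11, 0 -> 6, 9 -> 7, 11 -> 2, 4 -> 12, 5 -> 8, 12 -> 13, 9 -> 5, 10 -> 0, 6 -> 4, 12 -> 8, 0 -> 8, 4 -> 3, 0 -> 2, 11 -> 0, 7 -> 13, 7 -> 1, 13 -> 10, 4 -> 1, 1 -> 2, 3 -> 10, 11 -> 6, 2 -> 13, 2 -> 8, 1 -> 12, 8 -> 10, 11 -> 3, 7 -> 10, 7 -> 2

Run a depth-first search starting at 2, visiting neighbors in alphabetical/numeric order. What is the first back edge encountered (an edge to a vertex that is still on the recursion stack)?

DFS from 2 (visiting neighbors in alphabetical/numeric order); mark gray on enter, black on exit:
2 gray
  8 gray
    10 gray
      0 gray
        0→2: 2 is gray → back edge
First back edge: 0 → 2.

0→2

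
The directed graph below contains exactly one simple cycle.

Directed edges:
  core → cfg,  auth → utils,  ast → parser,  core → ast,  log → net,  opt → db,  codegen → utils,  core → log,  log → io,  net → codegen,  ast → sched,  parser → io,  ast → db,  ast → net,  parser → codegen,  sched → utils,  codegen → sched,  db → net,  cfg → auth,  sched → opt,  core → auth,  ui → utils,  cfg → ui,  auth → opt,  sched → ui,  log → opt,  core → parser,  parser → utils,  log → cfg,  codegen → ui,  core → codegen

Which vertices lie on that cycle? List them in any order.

db, net, opt, sched, codegen

DFS with gray/black marking from db:
db gray
  net gray
    codegen gray
      sched gray
        opt gray
          opt→db: db is gray → back edge
Back edge closes the cycle db → net → codegen → sched → opt → db; its vertices are {db, net, opt, sched, codegen}.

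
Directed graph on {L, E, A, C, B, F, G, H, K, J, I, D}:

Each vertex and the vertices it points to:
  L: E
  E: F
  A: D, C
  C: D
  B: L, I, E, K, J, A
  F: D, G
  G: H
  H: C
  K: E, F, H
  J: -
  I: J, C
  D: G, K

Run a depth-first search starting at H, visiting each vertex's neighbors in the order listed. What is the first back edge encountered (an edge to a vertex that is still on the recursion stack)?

G->H

DFS from H (visiting each vertex's neighbors in the order listed); mark gray on enter, black on exit:
H gray
  C gray
    D gray
      G gray
        G→H: H is gray → back edge
First back edge: G → H.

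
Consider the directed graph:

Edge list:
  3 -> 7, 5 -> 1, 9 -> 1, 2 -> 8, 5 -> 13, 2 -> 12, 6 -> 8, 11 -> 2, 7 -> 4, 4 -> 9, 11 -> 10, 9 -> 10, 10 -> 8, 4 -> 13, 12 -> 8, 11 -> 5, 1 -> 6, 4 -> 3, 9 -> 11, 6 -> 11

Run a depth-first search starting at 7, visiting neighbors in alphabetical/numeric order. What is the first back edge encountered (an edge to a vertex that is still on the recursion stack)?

3->7

DFS from 7 (visiting neighbors in alphabetical/numeric order); mark gray on enter, black on exit:
7 gray
  4 gray
    3 gray
      3→7: 7 is gray → back edge
First back edge: 3 → 7.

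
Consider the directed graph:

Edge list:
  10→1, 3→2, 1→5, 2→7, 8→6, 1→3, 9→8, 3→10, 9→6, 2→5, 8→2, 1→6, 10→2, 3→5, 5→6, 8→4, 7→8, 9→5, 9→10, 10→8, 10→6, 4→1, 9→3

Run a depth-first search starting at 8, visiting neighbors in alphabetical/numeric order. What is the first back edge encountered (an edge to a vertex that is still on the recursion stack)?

7->8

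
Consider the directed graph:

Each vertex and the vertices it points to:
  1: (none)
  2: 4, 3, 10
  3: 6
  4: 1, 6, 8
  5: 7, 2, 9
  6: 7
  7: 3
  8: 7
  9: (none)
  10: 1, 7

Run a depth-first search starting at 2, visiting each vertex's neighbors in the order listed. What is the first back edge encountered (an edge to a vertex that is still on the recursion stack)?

3->6

DFS from 2 (visiting each vertex's neighbors in the order listed); mark gray on enter, black on exit:
2 gray
  4 gray
    1 gray
    1 black
    6 gray
      7 gray
        3 gray
          3→6: 6 is gray → back edge
First back edge: 3 → 6.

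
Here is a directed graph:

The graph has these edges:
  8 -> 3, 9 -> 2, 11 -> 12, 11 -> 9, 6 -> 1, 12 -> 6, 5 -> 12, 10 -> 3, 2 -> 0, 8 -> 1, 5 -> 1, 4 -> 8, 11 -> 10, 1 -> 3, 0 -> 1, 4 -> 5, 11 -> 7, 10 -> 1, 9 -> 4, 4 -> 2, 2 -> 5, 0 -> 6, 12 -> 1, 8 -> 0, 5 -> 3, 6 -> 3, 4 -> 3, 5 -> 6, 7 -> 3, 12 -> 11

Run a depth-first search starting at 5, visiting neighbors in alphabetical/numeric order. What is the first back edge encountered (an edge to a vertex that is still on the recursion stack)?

DFS from 5 (visiting neighbors in alphabetical/numeric order); mark gray on enter, black on exit:
5 gray
  1 gray
    3 gray
    3 black
  1 black
  5→3: 3 black — skip
  6 gray
    6→1: 1 black — skip
    6→3: 3 black — skip
  6 black
  12 gray
    12→1: 1 black — skip
    12→6: 6 black — skip
    11 gray
      7 gray
        7→3: 3 black — skip
      7 black
      9 gray
        2 gray
          0 gray
            0→1: 1 black — skip
            0→6: 6 black — skip
          0 black
          2→5: 5 is gray → back edge
First back edge: 2 → 5.

2->5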